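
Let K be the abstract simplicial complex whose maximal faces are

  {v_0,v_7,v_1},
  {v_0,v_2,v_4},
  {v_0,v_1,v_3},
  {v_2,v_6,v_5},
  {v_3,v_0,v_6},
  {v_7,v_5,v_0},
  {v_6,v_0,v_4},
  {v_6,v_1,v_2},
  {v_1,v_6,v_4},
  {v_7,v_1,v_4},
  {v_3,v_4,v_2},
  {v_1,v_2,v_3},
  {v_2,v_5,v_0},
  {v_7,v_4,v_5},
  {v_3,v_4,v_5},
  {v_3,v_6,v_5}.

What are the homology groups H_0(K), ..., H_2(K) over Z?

H_0 ≅ Z,  H_1 ≅ Z^2,  H_2 ≅ Z.

Order the vertices as v_0 < v_1 < v_2 < v_3 < v_4 < v_5 < v_6 < v_7. Listing each simplex with vertices in this order, K has dimension 2 with simplices:

  0-simplices (8): [v_0], [v_1], [v_2], [v_3], [v_4], [v_5], [v_6], [v_7]
  1-simplices (24): (24 of them)
  2-simplices (16): (16 of them)

so the chain groups are C_0 ≅ Z^8, C_1 ≅ Z^24, C_2 ≅ Z^16.

Boundary ∂_1: C_1 → C_0 is given by ∂[p,q] = [q] − [p]. For instance
  ∂[v_3,v_4] = [v_4] − [v_3].
The 8×24 boundary matrix has rank 7 and Smith normal form diag(1,1,1,1,1,1,1).

Boundary ∂_2: C_2 → C_1 acts by ∂[p,q,r] = [q,r] − [p,r] + [p,q]. For instance
  ∂[v_3,v_5,v_6] = [v_5,v_6] − [v_3,v_6] + [v_3,v_5],
  ∂[v_1,v_2,v_6] = [v_2,v_6] − [v_1,v_6] + [v_1,v_2].
The resulting 24×16 matrix has rank 15, and its Smith normal form has invariant factors (1,1,1,1,1,1,1,1,1,1,1,1,1,1,1).

Reading off H_k = ker ∂_k / im ∂_{k+1}:

  H_0: rank C_0 − rank ∂_1 = 8 − 7 = 1, and the invariant factors of ∂_1 are all 1, so H_0 ≅ Z.
  H_1: rank ker ∂_1 − rank ∂_2 = (24 − 7) − 15 = 2, and the invariant factors of ∂_2 are all 1, so H_1 ≅ Z^2.
  H_2: rank ker ∂_2 − rank ∂_3 = (16 − 15) − 0 = 1, and there is no ∂_3, so H_2 ≅ Z.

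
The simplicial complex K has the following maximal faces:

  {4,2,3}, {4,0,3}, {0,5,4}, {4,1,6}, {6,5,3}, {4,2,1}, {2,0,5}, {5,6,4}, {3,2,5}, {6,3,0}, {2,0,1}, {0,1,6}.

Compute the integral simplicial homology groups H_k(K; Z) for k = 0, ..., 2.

Take the total order 0 < 1 < 2 < 3 < 4 < 5 < 6 on the vertex set. Then K (dimension 2) consists of the simplices:

  0-simplices (7): [0], [1], [2], [3], [4], [5], [6]
  1-simplices (18): [0,1], [0,2], [0,3], [0,4], [0,5], [0,6], [1,2], [1,4], [1,6], [2,3], [2,4], [2,5], [3,4], [3,5], [3,6], [4,5], [4,6], [5,6]
  2-simplices (12): [0,1,2], [0,1,6], [0,2,5], [0,3,4], [0,3,6], [0,4,5], [1,2,4], [1,4,6], [2,3,4], [2,3,5], [3,5,6], [4,5,6]

giving chain groups C_0 ≅ Z^7, C_1 ≅ Z^18, C_2 ≅ Z^12.

The boundary map ∂_1: C_1 → C_0 maps an edge to its endpoints' difference, ∂[p,q] = q − p. For instance
  ∂[2,4] = [4] − [2].
This gives a 7×18 integer matrix of rank 6; reducing to Smith normal form yields diagonal entries (1,1,1,1,1,1).

The boundary map ∂_2: C_2 → C_1 maps a triangle to the signed sum of its edges. For instance
  ∂[2,3,5] = [3,5] − [2,5] + [2,3],
  ∂[4,5,6] = [5,6] − [4,6] + [4,5].
The 18×12 boundary matrix has rank 12 and Smith normal form diag(1,1,1,1,1,1,1,1,1,1,1,2).

Reading off H_k = ker ∂_k / im ∂_{k+1}:

  H_0: rank C_0 − rank ∂_1 = 7 − 6 = 1, and the invariant factors of ∂_1 are all 1, so H_0 = Z.
  H_1: rank ker ∂_1 − rank ∂_2 = (18 − 6) − 12 = 0, and ∂_2 has invariant factor 2 > 1, so H_1 = Z/2Z.
  H_2: rank ker ∂_2 − rank ∂_3 = (12 − 12) − 0 = 0, and there is no ∂_3, so H_2 = 0.

(K is a triangulation of the real projective plane RP^2.)

H_0 = Z,  H_1 = Z/2Z,  H_2 = 0.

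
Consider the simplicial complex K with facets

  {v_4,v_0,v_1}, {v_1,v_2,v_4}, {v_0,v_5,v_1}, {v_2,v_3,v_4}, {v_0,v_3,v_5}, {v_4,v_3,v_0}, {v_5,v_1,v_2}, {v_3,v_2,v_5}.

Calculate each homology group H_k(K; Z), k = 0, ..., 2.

H_0 = Z,  H_1 = 0,  H_2 = Z.

Order the vertices as v_0 < v_1 < v_2 < v_3 < v_4 < v_5. Listing each simplex with vertices in this order, K has dimension 2 with simplices:

  0-simplices (6): [v_0], [v_1], [v_2], [v_3], [v_4], [v_5]
  1-simplices (12): [v_0,v_1], [v_0,v_3], [v_0,v_4], [v_0,v_5], [v_1,v_2], [v_1,v_4], [v_1,v_5], [v_2,v_3], [v_2,v_4], [v_2,v_5], [v_3,v_4], [v_3,v_5]
  2-simplices (8): [v_0,v_1,v_4], [v_0,v_1,v_5], [v_0,v_3,v_4], [v_0,v_3,v_5], [v_1,v_2,v_4], [v_1,v_2,v_5], [v_2,v_3,v_4], [v_2,v_3,v_5]

giving chain groups C_0 ≅ Z^6, C_1 ≅ Z^12, C_2 ≅ Z^8.

Boundary ∂_1: C_1 → C_0 is given by ∂[p,q] = [q] − [p].
This gives a 6×12 integer matrix of rank 5; reducing to Smith normal form yields diagonal entries (1,1,1,1,1).

∂_2: C_2 → C_1 sends each 2-simplex [p,q,r] to [q,r] − [p,r] + [p,q]. For instance
  ∂[v_2,v_3,v_4] = [v_3,v_4] − [v_2,v_4] + [v_2,v_3],
  ∂[v_0,v_1,v_4] = [v_1,v_4] − [v_0,v_4] + [v_0,v_1].
This gives a 12×8 integer matrix of rank 7; reducing to Smith normal form yields diagonal entries (1,1,1,1,1,1,1).

Now H_k = ker ∂_k / im ∂_{k+1}, so:

  H_0: rank C_0 − rank ∂_1 = 6 − 5 = 1, and the invariant factors of ∂_1 are all 1, so H_0 = Z.
  H_1: rank ker ∂_1 − rank ∂_2 = (12 − 5) − 7 = 0, and the invariant factors of ∂_2 are all 1, so H_1 = 0.
  H_2: rank ker ∂_2 − rank ∂_3 = (8 − 7) − 0 = 1, and there is no ∂_3, so H_2 = Z.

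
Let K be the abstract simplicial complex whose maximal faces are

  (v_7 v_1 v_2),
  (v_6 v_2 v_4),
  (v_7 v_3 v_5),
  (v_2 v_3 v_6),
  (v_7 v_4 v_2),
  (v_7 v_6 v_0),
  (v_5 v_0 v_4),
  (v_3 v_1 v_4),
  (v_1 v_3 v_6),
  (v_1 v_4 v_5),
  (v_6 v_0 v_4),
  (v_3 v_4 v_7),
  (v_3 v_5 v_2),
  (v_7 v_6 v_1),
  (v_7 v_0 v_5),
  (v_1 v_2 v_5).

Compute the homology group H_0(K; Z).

H_0 = Z.

Fix the vertex order v_0 < v_1 < v_2 < v_3 < v_4 < v_5 < v_6 < v_7 and write every simplex with vertices in increasing order. Then dim K = 2 and the simplices of K are:

  0-simplices (8): [v_0], [v_1], [v_2], [v_3], [v_4], [v_5], [v_6], [v_7]
  1-simplices (24): (24 of them)
  2-simplices (16): (16 of them)

so the chain groups are C_0 ≅ Z^8, C_1 ≅ Z^24, C_2 ≅ Z^16.

∂_1: C_1 → C_0 maps an edge to its endpoints' difference, ∂[p,q] = q − p. For instance
  ∂[v_2,v_4] = [v_4] − [v_2].
The resulting 8×24 matrix has rank 7, and its Smith normal form has invariant factors (1,1,1,1,1,1,1).

The boundary map ∂_2: C_2 → C_1 maps a triangle to the signed sum of its edges. For instance
  ∂[v_0,v_4,v_6] = [v_4,v_6] − [v_0,v_6] + [v_0,v_4],
  ∂[v_2,v_4,v_6] = [v_4,v_6] − [v_2,v_6] + [v_2,v_4].
This gives a 24×16 integer matrix of rank 15; reducing to Smith normal form yields diagonal entries (1,1,1,1,1,1,1,1,1,1,1,1,1,1,1).

From H_k ≅ ker(∂_k) / im(∂_{k+1}) we obtain:

  H_0: rank C_0 − rank ∂_1 = 8 − 7 = 1, and the invariant factors of ∂_1 are all 1, so H_0 ≅ Z.

(K is a triangulation of the torus T^2.)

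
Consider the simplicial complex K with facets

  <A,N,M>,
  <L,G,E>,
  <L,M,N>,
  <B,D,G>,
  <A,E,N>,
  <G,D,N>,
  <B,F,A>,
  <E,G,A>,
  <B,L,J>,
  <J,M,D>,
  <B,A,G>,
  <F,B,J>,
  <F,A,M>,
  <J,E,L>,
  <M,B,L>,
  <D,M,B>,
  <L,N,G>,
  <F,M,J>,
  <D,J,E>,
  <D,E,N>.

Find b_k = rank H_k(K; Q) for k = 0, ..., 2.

Take the total order A < B < D < E < F < G < J < L < M < N on the vertex set. Then K (dimension 2) consists of the simplices:

  0-simplices (10): A, B, D, E, F, G, J, L, M, N
  1-simplices (30): AB, AE, AF, AG, AM, AN, BD, BF, BG, BJ, BL, BM, DE, DG, DJ, DM, DN, EG, EJ, EL, EN, FJ, FM, GL, GN, JL, JM, LM, LN, MN
  2-simplices (20): ABF, ABG, AEG, AEN, AFM, AMN, BDG, BDM, BFJ, BJL, BLM, DEJ, DEN, DGN, DJM, EGL, EJL, FJM, GLN, LMN

Hence C_0 ≅ Z^10, C_1 ≅ Z^30, C_2 ≅ Z^20.

Boundary ∂_1: C_1 → C_0 maps an edge to its endpoints' difference, ∂[p,q] = q − p. For instance
  ∂AN = N − A.
The resulting 10×30 matrix has rank 9, and its Smith normal form has invariant factors (1,1,1,1,1,1,1,1,1).

The boundary map ∂_2: C_2 → C_1 maps a triangle to the signed sum of its edges. For instance
  ∂DEJ = EJ − DJ + DE,
  ∂EJL = JL − EL + EJ.
The 30×20 boundary matrix has rank 20 and Smith normal form diag(1,1,1,1,1,1,1,1,1,1,1,1,1,1,1,1,1,1,1,2).

Computing H_k = (kernel of ∂_k) / (image of ∂_{k+1}):

  H_0: rank C_0 − rank ∂_1 = 10 − 9 = 1, and the invariant factors of ∂_1 are all 1, so H_0 = Z.
  H_1: rank ker ∂_1 − rank ∂_2 = (30 − 9) − 20 = 1, and ∂_2 has invariant factor 2 > 1, so H_1 = Z ⊕ Z/2Z.
  H_2: rank ker ∂_2 − rank ∂_3 = (20 − 20) − 0 = 0, and there is no ∂_3, so H_2 = 0.

(K is a triangulation of the Klein bottle.)

Hence the Betti numbers are b_0 = 1, b_1 = 1, b_2 = 0.

b_0 = 1, b_1 = 1, b_2 = 0.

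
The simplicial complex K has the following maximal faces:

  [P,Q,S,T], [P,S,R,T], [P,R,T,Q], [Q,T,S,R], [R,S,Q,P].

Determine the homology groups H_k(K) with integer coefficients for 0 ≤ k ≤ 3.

Take the total order P < Q < R < S < T on the vertex set. Then K (dimension 3) consists of the simplices:

  0-simplices (5): P, Q, R, S, T
  1-simplices (10): PQ, PR, PS, PT, QR, QS, QT, RS, RT, ST
  2-simplices (10): PQR, PQS, PQT, PRS, PRT, PST, QRS, QRT, QST, RST
  3-simplices (5): PQRS, PQRT, PQST, PRST, QRST

giving chain groups C_0 ≅ Z^5, C_1 ≅ Z^10, C_2 ≅ Z^10, C_3 ≅ Z^5.

The boundary map ∂_1: C_1 → C_0 sends each edge [p,q] (with p < q) to q − p.
As a 5×10 matrix over Z this has rank 4, with invariant factors (1,1,1,1).

∂_2: C_2 → C_1 sends each 2-simplex [p,q,r] to [q,r] − [p,r] + [p,q]. For instance
  ∂QST = ST − QT + QS,
  ∂PRS = RS − PS + PR.
The 10×10 boundary matrix has rank 6 and Smith normal form diag(1,1,1,1,1,1).

Boundary ∂_3: C_3 → C_2 sends each 3-simplex σ to the alternating sum Σ_i (−1)^i (σ with its i-th vertex removed). For instance
  ∂PQRS = QRS − PRS + PQS − PQR,
  ∂PQST = QST − PST + PQT − PQS.
This gives a 10×5 integer matrix of rank 4; reducing to Smith normal form yields diagonal entries (1,1,1,1).

Reading off H_k = ker ∂_k / im ∂_{k+1}:

  H_0: rank C_0 − rank ∂_1 = 5 − 4 = 1, and the invariant factors of ∂_1 are all 1, so H_0 ≅ Z.
  H_1: rank ker ∂_1 − rank ∂_2 = (10 − 4) − 6 = 0, and the invariant factors of ∂_2 are all 1, so H_1 ≅ 0.
  H_2: rank ker ∂_2 − rank ∂_3 = (10 − 6) − 4 = 0, and the invariant factors of ∂_3 are all 1, so H_2 ≅ 0.
  H_3: rank ker ∂_3 − rank ∂_4 = (5 − 4) − 0 = 1, and there is no ∂_4, so H_3 ≅ Z.

H_0 = Z,  H_1 = 0,  H_2 = 0,  H_3 = Z.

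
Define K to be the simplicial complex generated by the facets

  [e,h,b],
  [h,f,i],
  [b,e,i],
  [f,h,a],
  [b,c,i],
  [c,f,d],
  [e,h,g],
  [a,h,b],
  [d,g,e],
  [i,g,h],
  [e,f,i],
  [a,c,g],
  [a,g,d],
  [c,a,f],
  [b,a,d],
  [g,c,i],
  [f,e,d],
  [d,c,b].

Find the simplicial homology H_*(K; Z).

H_0 = Z,  H_1 = Z ⊕ Z/2Z,  H_2 = 0.

Fix the vertex order a < b < c < d < e < f < g < h < i and write every simplex with vertices in increasing order. Then dim K = 2 and the simplices of K are:

  0-simplices (9): a, b, c, d, e, f, g, h, i
  1-simplices (27): ab, ac, ad, af, ag, ah, bc, bd, be, bh, bi, cd, cf, cg, ci, de, df, dg, ef, eg, eh, ei, fh, fi, gh, gi, hi
  2-simplices (18): abd, abh, acf, acg, adg, afh, bcd, bci, beh, bei, cdf, cgi, def, deg, efi, egh, fhi, ghi

giving chain groups C_0 ≅ Z^9, C_1 ≅ Z^27, C_2 ≅ Z^18.

∂_1: C_1 → C_0 maps an edge to its endpoints' difference, ∂[p,q] = q − p.
This gives a 9×27 integer matrix of rank 8; reducing to Smith normal form yields diagonal entries (1,1,1,1,1,1,1,1).

The boundary map ∂_2: C_2 → C_1 acts by ∂[p,q,r] = [q,r] − [p,r] + [p,q]. For instance
  ∂egh = gh − eh + eg,
  ∂acg = cg − ag + ac.
The resulting 27×18 matrix has rank 18, and its Smith normal form has invariant factors (1,1,1,1,1,1,1,1,1,1,1,1,1,1,1,1,1,2).

Computing H_k = (kernel of ∂_k) / (image of ∂_{k+1}):

  H_0: rank C_0 − rank ∂_1 = 9 − 8 = 1, and the invariant factors of ∂_1 are all 1, so H_0 ≅ Z.
  H_1: rank ker ∂_1 − rank ∂_2 = (27 − 8) − 18 = 1, and ∂_2 has invariant factor 2 > 1, so H_1 ≅ Z ⊕ Z/2Z.
  H_2: rank ker ∂_2 − rank ∂_3 = (18 − 18) − 0 = 0, and there is no ∂_3, so H_2 ≅ 0.

As a check, the Euler characteristic is 9 − 27 + 18 = 0, which agrees with 1 − 1 + 0 = 0.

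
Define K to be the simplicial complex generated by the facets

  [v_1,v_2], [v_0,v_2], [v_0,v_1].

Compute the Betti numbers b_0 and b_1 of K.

K has 3 vertices, 3 edges.
rank ∂_0 = 0, rank ∂_1 = 2 ⇒ b_0 = 3 − 0 − 2 = 1; all invariant factors of ∂_1 are 1 so no torsion. So H_0 ≅ Z.
rank ∂_1 = 2, rank ∂_2 = 0 ⇒ b_1 = 3 − 2 − 0 = 1. So H_1 ≅ Z.

b_0 = 1, b_1 = 1.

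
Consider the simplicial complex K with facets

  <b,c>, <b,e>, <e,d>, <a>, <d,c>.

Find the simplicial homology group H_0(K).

H_0 = Z^2.

Order the vertices as a < b < c < d < e. Listing each simplex with vertices in this order, K has dimension 1 with simplices:

  0-simplices (5): a, b, c, d, e
  1-simplices (4): bc, be, cd, de

so the chain groups are C_0 ≅ Z^5, C_1 ≅ Z^4.

∂_1: C_1 → C_0 sends each edge [p,q] (with p < q) to q − p.
As a 5×4 matrix over Z this has rank 3, with invariant factors (1,1,1).

Now H_k = ker ∂_k / im ∂_{k+1}, so:

  H_0: rank C_0 − rank ∂_1 = 5 − 3 = 2, and the invariant factors of ∂_1 are all 1, so H_0 ≅ Z^2.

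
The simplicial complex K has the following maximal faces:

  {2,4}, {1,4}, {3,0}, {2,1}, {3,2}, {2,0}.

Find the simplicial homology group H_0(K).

K has 5 vertices, 6 edges.
rank ∂_0 = 0, rank ∂_1 = 4 ⇒ b_0 = 5 − 0 − 4 = 1; all invariant factors of ∂_1 are 1 so no torsion. So H_0 = Z.

H_0 = Z.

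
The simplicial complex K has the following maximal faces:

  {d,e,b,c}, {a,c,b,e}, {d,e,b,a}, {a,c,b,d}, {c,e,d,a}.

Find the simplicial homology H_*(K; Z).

Order the vertices as a < b < c < d < e. Listing each simplex with vertices in this order, K has dimension 3 with simplices:

  0-simplices (5): a, b, c, d, e
  1-simplices (10): ab, ac, ad, ae, bc, bd, be, cd, ce, de
  2-simplices (10): abc, abd, abe, acd, ace, ade, bcd, bce, bde, cde
  3-simplices (5): abcd, abce, abde, acde, bcde

Hence C_0 ≅ Z^5, C_1 ≅ Z^10, C_2 ≅ Z^10, C_3 ≅ Z^5.

∂_1: C_1 → C_0 is given by ∂[p,q] = [q] − [p].
This gives a 5×10 integer matrix of rank 4; reducing to Smith normal form yields diagonal entries (1,1,1,1).

The boundary map ∂_2: C_2 → C_1 maps a triangle to the signed sum of its edges. For instance
  ∂cde = de − ce + cd,
  ∂ace = ce − ae + ac.
The 10×10 boundary matrix has rank 6 and Smith normal form diag(1,1,1,1,1,1).

The boundary map ∂_3: C_3 → C_2 sends each 3-simplex σ to the alternating sum Σ_i (−1)^i (σ with its i-th vertex removed). For instance
  ∂abde = bde − ade + abe − abd,
  ∂abcd = bcd − acd + abd − abc.
This gives a 10×5 integer matrix of rank 4; reducing to Smith normal form yields diagonal entries (1,1,1,1).

Computing H_k = (kernel of ∂_k) / (image of ∂_{k+1}):

  H_0: rank C_0 − rank ∂_1 = 5 − 4 = 1, and the invariant factors of ∂_1 are all 1, so H_0 = Z.
  H_1: rank ker ∂_1 − rank ∂_2 = (10 − 4) − 6 = 0, and the invariant factors of ∂_2 are all 1, so H_1 = 0.
  H_2: rank ker ∂_2 − rank ∂_3 = (10 − 6) − 4 = 0, and the invariant factors of ∂_3 are all 1, so H_2 = 0.
  H_3: rank ker ∂_3 − rank ∂_4 = (5 − 4) − 0 = 1, and there is no ∂_4, so H_3 = Z.

(K is a triangulation of the 3-sphere S^3.)

H_0 ≅ Z,  H_1 = 0,  H_2 = 0,  H_3 ≅ Z.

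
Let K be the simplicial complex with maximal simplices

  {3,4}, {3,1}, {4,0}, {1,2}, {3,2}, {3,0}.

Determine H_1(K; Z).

Take the total order 0 < 1 < 2 < 3 < 4 on the vertex set. Then K (dimension 1) consists of the simplices:

  0-simplices (5): [0], [1], [2], [3], [4]
  1-simplices (6): [0,3], [0,4], [1,2], [1,3], [2,3], [3,4]

so the chain groups are C_0 ≅ Z^5, C_1 ≅ Z^6.

The boundary map ∂_1: C_1 → C_0 is given by ∂[p,q] = [q] − [p].
The 5×6 boundary matrix has rank 4 and Smith normal form diag(1,1,1,1).

Reading off H_k = ker ∂_k / im ∂_{k+1}:

  H_1: rank ker ∂_1 − rank ∂_2 = (6 − 4) − 0 = 2, and there is no ∂_2, so H_1 = Z^2.

H_1 = Z^2.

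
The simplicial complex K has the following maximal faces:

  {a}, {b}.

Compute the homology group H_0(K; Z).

H_0 ≅ Z^2.

Order the vertices as a < b. Listing each simplex with vertices in this order, K has dimension 0 with simplices:

  0-simplices (2): a, b

giving chain groups C_0 ≅ Z^2.

Reading off H_k = ker ∂_k / im ∂_{k+1}:

  H_0: rank C_0 − rank ∂_1 = 2 − 0 = 2, and there is no ∂_1, so H_0 ≅ Z^2.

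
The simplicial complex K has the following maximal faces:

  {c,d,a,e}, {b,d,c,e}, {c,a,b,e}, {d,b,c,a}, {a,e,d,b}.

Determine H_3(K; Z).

H_3 ≅ Z.

Take the total order a < b < c < d < e on the vertex set. Then K (dimension 3) consists of the simplices:

  0-simplices (5): a, b, c, d, e
  1-simplices (10): ab, ac, ad, ae, bc, bd, be, cd, ce, de
  2-simplices (10): abc, abd, abe, acd, ace, ade, bcd, bce, bde, cde
  3-simplices (5): abcd, abce, abde, acde, bcde

Hence C_0 ≅ Z^5, C_1 ≅ Z^10, C_2 ≅ Z^10, C_3 ≅ Z^5.

Boundary ∂_1: C_1 → C_0 maps an edge to its endpoints' difference, ∂[p,q] = q − p.
As a 5×10 matrix over Z this has rank 4, with invariant factors (1,1,1,1).

The boundary map ∂_2: C_2 → C_1 acts by ∂[p,q,r] = [q,r] − [p,r] + [p,q]. For instance
  ∂bce = ce − be + bc,
  ∂abc = bc − ac + ab.
The resulting 10×10 matrix has rank 6, and its Smith normal form has invariant factors (1,1,1,1,1,1).

∂_3: C_3 → C_2 sends each 3-simplex σ to the alternating sum Σ_i (−1)^i (σ with its i-th vertex removed). For instance
  ∂acde = cde − ade + ace − acd,
  ∂abde = bde − ade + abe − abd.
As a 10×5 matrix over Z this has rank 4, with invariant factors (1,1,1,1).

Computing H_k = (kernel of ∂_k) / (image of ∂_{k+1}):

  H_3: rank ker ∂_3 − rank ∂_4 = (5 − 4) − 0 = 1, and there is no ∂_4, so H_3 ≅ Z.

(K is a triangulation of the 3-sphere S^3.)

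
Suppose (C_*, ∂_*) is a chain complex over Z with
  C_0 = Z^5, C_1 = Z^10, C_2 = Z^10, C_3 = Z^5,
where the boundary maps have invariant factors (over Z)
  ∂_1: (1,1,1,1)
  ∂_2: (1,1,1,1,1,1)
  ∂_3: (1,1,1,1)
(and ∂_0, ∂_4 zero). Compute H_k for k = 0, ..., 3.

H_0: b_0 = 5 − 0 − 4 = 1; torsion from ∂_1 factors > 1: none. So H_0 ≅ Z.
H_1: b_1 = 10 − 4 − 6 = 0; torsion from ∂_2 factors > 1: none. So H_1 ≅ 0.
H_2: b_2 = 10 − 6 − 4 = 0; torsion from ∂_3 factors > 1: none. So H_2 ≅ 0.
H_3: b_3 = 5 − 4 − 0 = 1; torsion from ∂_4 factors > 1: none. So H_3 ≅ Z.

H_0 ≅ Z,  H_1 = 0,  H_2 = 0,  H_3 ≅ Z.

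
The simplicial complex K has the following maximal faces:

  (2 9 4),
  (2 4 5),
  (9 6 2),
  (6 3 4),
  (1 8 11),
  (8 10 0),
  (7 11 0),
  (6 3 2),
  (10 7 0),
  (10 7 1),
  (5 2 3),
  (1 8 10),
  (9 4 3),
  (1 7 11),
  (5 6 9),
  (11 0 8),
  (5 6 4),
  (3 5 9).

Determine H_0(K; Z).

H_0 = Z^2.

Fix the vertex order 0 < 1 < 2 < 3 < 4 < 5 < 6 < 7 < 8 < 9 < 10 < 11 and write every simplex with vertices in increasing order. Then dim K = 2 and the simplices of K are:

  0-simplices (12): [0], [1], [2], [3], [4], [5], [6], [7], [8], [9], [10], [11]
  1-simplices (27): (27 of them)
  2-simplices (18): (18 of them)

giving chain groups C_0 ≅ Z^12, C_1 ≅ Z^27, C_2 ≅ Z^18.

The boundary map ∂_1: C_1 → C_0 maps an edge to its endpoints' difference, ∂[p,q] = q − p.
The resulting 12×27 matrix has rank 10, and its Smith normal form has invariant factors (1,1,1,1,1,1,1,1,1,1).

Boundary ∂_2: C_2 → C_1 maps a triangle to the signed sum of its edges. For instance
  ∂[2,4,5] = [4,5] − [2,5] + [2,4],
  ∂[2,4,9] = [4,9] − [2,9] + [2,4].
This gives a 27×18 integer matrix of rank 17; reducing to Smith normal form yields diagonal entries (1,1,1,1,1,1,1,1,1,1,1,1,1,1,1,1,2).

From H_k ≅ ker(∂_k) / im(∂_{k+1}) we obtain:

  H_0: rank C_0 − rank ∂_1 = 12 − 10 = 2, and the invariant factors of ∂_1 are all 1, so H_0 ≅ Z^2.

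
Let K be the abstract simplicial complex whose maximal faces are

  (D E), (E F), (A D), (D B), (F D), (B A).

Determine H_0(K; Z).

H_0 = Z.

We work with the vertex ordering A < B < D < E < F. The simplices of K, each written with vertices in increasing order, are:

  0-simplices (5): A, B, D, E, F
  1-simplices (6): AB, AD, BD, DE, DF, EF

so the chain groups are C_0 ≅ Z^5, C_1 ≅ Z^6.

Boundary ∂_1: C_1 → C_0 sends each edge [p,q] (with p < q) to q − p.
The 5×6 boundary matrix has rank 4 and Smith normal form diag(1,1,1,1).

Reading off H_k = ker ∂_k / im ∂_{k+1}:

  H_0: rank C_0 − rank ∂_1 = 5 − 4 = 1, and the invariant factors of ∂_1 are all 1, so H_0 = Z.

(K is a triangulation of a wedge of 2 circles.)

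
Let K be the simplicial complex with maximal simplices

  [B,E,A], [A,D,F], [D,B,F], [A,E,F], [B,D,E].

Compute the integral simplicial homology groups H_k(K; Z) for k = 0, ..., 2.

Fix the vertex order A < B < D < E < F and write every simplex with vertices in increasing order. Then dim K = 2 and the simplices of K are:

  0-simplices (5): A, B, D, E, F
  1-simplices (10): AB, AD, AE, AF, BD, BE, BF, DE, DF, EF
  2-simplices (5): ABE, ADF, AEF, BDE, BDF

giving chain groups C_0 ≅ Z^5, C_1 ≅ Z^10, C_2 ≅ Z^5.

Boundary ∂_1: C_1 → C_0 sends each edge [p,q] (with p < q) to q − p.
The 5×10 boundary matrix has rank 4 and Smith normal form diag(1,1,1,1).

Boundary ∂_2: C_2 → C_1 acts by ∂[p,q,r] = [q,r] − [p,r] + [p,q]. For instance
  ∂ABE = BE − AE + AB,
  ∂BDE = DE − BE + BD.
The 10×5 boundary matrix has rank 5 and Smith normal form diag(1,1,1,1,1).

Computing H_k = (kernel of ∂_k) / (image of ∂_{k+1}):

  H_0: rank C_0 − rank ∂_1 = 5 − 4 = 1, and the invariant factors of ∂_1 are all 1, so H_0 ≅ Z.
  H_1: rank ker ∂_1 − rank ∂_2 = (10 − 4) − 5 = 1, and the invariant factors of ∂_2 are all 1, so H_1 ≅ Z.
  H_2: rank ker ∂_2 − rank ∂_3 = (5 − 5) − 0 = 0, and there is no ∂_3, so H_2 ≅ 0.

H_0 = Z,  H_1 = Z,  H_2 = 0.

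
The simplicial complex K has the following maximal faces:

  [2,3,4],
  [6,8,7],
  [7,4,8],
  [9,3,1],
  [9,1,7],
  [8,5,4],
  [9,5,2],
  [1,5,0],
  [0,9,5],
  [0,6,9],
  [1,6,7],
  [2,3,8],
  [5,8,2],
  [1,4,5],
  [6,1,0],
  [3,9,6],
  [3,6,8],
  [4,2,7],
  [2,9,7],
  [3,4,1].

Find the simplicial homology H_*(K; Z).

H_0 ≅ Z,  H_1 ≅ Z ⊕ Z/2,  H_2 = 0.

Fix the vertex order 0 < 1 < 2 < 3 < 4 < 5 < 6 < 7 < 8 < 9 and write every simplex with vertices in increasing order. Then dim K = 2 and the simplices of K are:

  0-simplices (10): [0], [1], [2], [3], [4], [5], [6], [7], [8], [9]
  1-simplices (30): (30 of them)
  2-simplices (20): (20 of them)

giving chain groups C_0 ≅ Z^10, C_1 ≅ Z^30, C_2 ≅ Z^20.

∂_1: C_1 → C_0 maps an edge to its endpoints' difference, ∂[p,q] = q − p.
The resulting 10×30 matrix has rank 9, and its Smith normal form has invariant factors (1,1,1,1,1,1,1,1,1).

∂_2: C_2 → C_1 sends each 2-simplex [p,q,r] to [q,r] − [p,r] + [p,q]. For instance
  ∂[0,1,6] = [1,6] − [0,6] + [0,1],
  ∂[1,6,7] = [6,7] − [1,7] + [1,6].
The resulting 30×20 matrix has rank 20, and its Smith normal form has invariant factors (1,1,1,1,1,1,1,1,1,1,1,1,1,1,1,1,1,1,1,2).

Computing H_k = (kernel of ∂_k) / (image of ∂_{k+1}):

  H_0: rank C_0 − rank ∂_1 = 10 − 9 = 1, and the invariant factors of ∂_1 are all 1, so H_0 = Z.
  H_1: rank ker ∂_1 − rank ∂_2 = (30 − 9) − 20 = 1, and ∂_2 has invariant factor 2 > 1, so H_1 = Z ⊕ Z/2.
  H_2: rank ker ∂_2 − rank ∂_3 = (20 − 20) − 0 = 0, and there is no ∂_3, so H_2 = 0.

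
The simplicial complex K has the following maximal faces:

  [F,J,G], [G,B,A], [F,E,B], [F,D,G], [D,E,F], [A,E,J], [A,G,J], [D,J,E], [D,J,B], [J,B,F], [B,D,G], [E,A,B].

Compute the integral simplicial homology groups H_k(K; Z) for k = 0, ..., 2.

Fix the vertex order A < B < D < E < F < G < J and write every simplex with vertices in increasing order. Then dim K = 2 and the simplices of K are:

  0-simplices (7): A, B, D, E, F, G, J
  1-simplices (18): AB, AE, AG, AJ, BD, BE, BF, BG, BJ, DE, DF, DG, DJ, EF, EJ, FG, FJ, GJ
  2-simplices (12): ABE, ABG, AEJ, AGJ, BDG, BDJ, BEF, BFJ, DEF, DEJ, DFG, FGJ

Hence C_0 ≅ Z^7, C_1 ≅ Z^18, C_2 ≅ Z^12.

∂_1: C_1 → C_0 is given by ∂[p,q] = [q] − [p]. For instance
  ∂DJ = J − D.
The 7×18 boundary matrix has rank 6 and Smith normal form diag(1,1,1,1,1,1).

Boundary ∂_2: C_2 → C_1 sends each 2-simplex [p,q,r] to [q,r] − [p,r] + [p,q]. For instance
  ∂AEJ = EJ − AJ + AE,
  ∂BDJ = DJ − BJ + BD.
As a 18×12 matrix over Z this has rank 12, with invariant factors (1,1,1,1,1,1,1,1,1,1,1,2).

Computing H_k = (kernel of ∂_k) / (image of ∂_{k+1}):

  H_0: rank C_0 − rank ∂_1 = 7 − 6 = 1, and the invariant factors of ∂_1 are all 1, so H_0 = Z.
  H_1: rank ker ∂_1 − rank ∂_2 = (18 − 6) − 12 = 0, and ∂_2 has invariant factor 2 > 1, so H_1 = Z/2.
  H_2: rank ker ∂_2 − rank ∂_3 = (12 − 12) − 0 = 0, and there is no ∂_3, so H_2 = 0.

(K is a triangulation of the real projective plane RP^2.)

H_0 ≅ Z,  H_1 ≅ Z/2,  H_2 = 0.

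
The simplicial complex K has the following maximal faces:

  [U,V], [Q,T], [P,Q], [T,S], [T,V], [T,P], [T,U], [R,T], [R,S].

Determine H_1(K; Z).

H_1 = Z^3.

Take the total order P < Q < R < S < T < U < V on the vertex set. Then K (dimension 1) consists of the simplices:

  0-simplices (7): P, Q, R, S, T, U, V
  1-simplices (9): PQ, PT, QT, RS, RT, ST, TU, TV, UV

Hence C_0 ≅ Z^7, C_1 ≅ Z^9.

The boundary map ∂_1: C_1 → C_0 maps an edge to its endpoints' difference, ∂[p,q] = q − p.
As a 7×9 matrix over Z this has rank 6, with invariant factors (1,1,1,1,1,1).

From H_k ≅ ker(∂_k) / im(∂_{k+1}) we obtain:

  H_1: rank ker ∂_1 − rank ∂_2 = (9 − 6) − 0 = 3, and there is no ∂_2, so H_1 = Z^3.

(K is a triangulation of a wedge of 3 circles.)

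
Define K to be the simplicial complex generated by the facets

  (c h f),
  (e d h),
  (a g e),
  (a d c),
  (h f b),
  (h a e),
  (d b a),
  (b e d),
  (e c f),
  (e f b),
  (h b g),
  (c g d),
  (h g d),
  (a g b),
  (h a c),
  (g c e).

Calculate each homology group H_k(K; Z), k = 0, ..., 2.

H_0 ≅ Z,  H_1 ≅ Z^2,  H_2 ≅ Z.

Order the vertices as a < b < c < d < e < f < g < h. Listing each simplex with vertices in this order, K has dimension 2 with simplices:

  0-simplices (8): a, b, c, d, e, f, g, h
  1-simplices (24): ab, ac, ad, ae, ag, ah, bd, be, bf, bg, bh, cd, ce, cf, cg, ch, de, dg, dh, ef, eg, eh, fh, gh
  2-simplices (16): abd, abg, acd, ach, aeg, aeh, bde, bef, bfh, bgh, cdg, cef, ceg, cfh, deh, dgh

giving chain groups C_0 ≅ Z^8, C_1 ≅ Z^24, C_2 ≅ Z^16.

Boundary ∂_1: C_1 → C_0 maps an edge to its endpoints' difference, ∂[p,q] = q − p. For instance
  ∂dg = g − d.
As a 8×24 matrix over Z this has rank 7, with invariant factors (1,1,1,1,1,1,1).

Boundary ∂_2: C_2 → C_1 sends each 2-simplex [p,q,r] to [q,r] − [p,r] + [p,q]. For instance
  ∂bfh = fh − bh + bf,
  ∂bde = de − be + bd.
As a 24×16 matrix over Z this has rank 15, with invariant factors (1,1,1,1,1,1,1,1,1,1,1,1,1,1,1).

Now H_k = ker ∂_k / im ∂_{k+1}, so:

  H_0: rank C_0 − rank ∂_1 = 8 − 7 = 1, and the invariant factors of ∂_1 are all 1, so H_0 = Z.
  H_1: rank ker ∂_1 − rank ∂_2 = (24 − 7) − 15 = 2, and the invariant factors of ∂_2 are all 1, so H_1 = Z^2.
  H_2: rank ker ∂_2 − rank ∂_3 = (16 − 15) − 0 = 1, and there is no ∂_3, so H_2 = Z.

As a check, the Euler characteristic is 8 − 24 + 16 = 0, which agrees with 1 − 2 + 1 = 0.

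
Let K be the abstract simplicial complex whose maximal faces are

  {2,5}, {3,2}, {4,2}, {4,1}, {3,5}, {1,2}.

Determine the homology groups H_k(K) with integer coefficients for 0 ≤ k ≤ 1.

Take the total order 1 < 2 < 3 < 4 < 5 on the vertex set. Then K (dimension 1) consists of the simplices:

  0-simplices (5): [1], [2], [3], [4], [5]
  1-simplices (6): [1,2], [1,4], [2,3], [2,4], [2,5], [3,5]

Hence C_0 ≅ Z^5, C_1 ≅ Z^6.

∂_1: C_1 → C_0 is given by ∂[p,q] = [q] − [p].
The 5×6 boundary matrix has rank 4 and Smith normal form diag(1,1,1,1).

Computing H_k = (kernel of ∂_k) / (image of ∂_{k+1}):

  H_0: rank C_0 − rank ∂_1 = 5 − 4 = 1, and the invariant factors of ∂_1 are all 1, so H_0 = Z.
  H_1: rank ker ∂_1 − rank ∂_2 = (6 − 4) − 0 = 2, and there is no ∂_2, so H_1 = Z^2.

As a check, the Euler characteristic is 5 − 6 = -1, which agrees with 1 − 2 = -1.

H_0 = Z,  H_1 = Z^2.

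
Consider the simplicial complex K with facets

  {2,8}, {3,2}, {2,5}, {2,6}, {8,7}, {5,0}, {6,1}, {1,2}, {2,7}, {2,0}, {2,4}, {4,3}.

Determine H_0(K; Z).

H_0 ≅ Z.

Take the total order 0 < 1 < 2 < 3 < 4 < 5 < 6 < 7 < 8 on the vertex set. Then K (dimension 1) consists of the simplices:

  0-simplices (9): [0], [1], [2], [3], [4], [5], [6], [7], [8]
  1-simplices (12): [0,2], [0,5], [1,2], [1,6], [2,3], [2,4], [2,5], [2,6], [2,7], [2,8], [3,4], [7,8]

giving chain groups C_0 ≅ Z^9, C_1 ≅ Z^12.

Boundary ∂_1: C_1 → C_0 sends each edge [p,q] (with p < q) to q − p.
The 9×12 boundary matrix has rank 8 and Smith normal form diag(1,1,1,1,1,1,1,1).

Now H_k = ker ∂_k / im ∂_{k+1}, so:

  H_0: rank C_0 − rank ∂_1 = 9 − 8 = 1, and the invariant factors of ∂_1 are all 1, so H_0 ≅ Z.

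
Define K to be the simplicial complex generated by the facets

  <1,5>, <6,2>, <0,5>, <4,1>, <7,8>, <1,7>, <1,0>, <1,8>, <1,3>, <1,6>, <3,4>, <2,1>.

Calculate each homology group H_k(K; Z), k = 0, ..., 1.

H_0 = Z,  H_1 = Z^4.

Take the total order 0 < 1 < 2 < 3 < 4 < 5 < 6 < 7 < 8 on the vertex set. Then K (dimension 1) consists of the simplices:

  0-simplices (9): [0], [1], [2], [3], [4], [5], [6], [7], [8]
  1-simplices (12): [0,1], [0,5], [1,2], [1,3], [1,4], [1,5], [1,6], [1,7], [1,8], [2,6], [3,4], [7,8]

Hence C_0 ≅ Z^9, C_1 ≅ Z^12.

Boundary ∂_1: C_1 → C_0 is given by ∂[p,q] = [q] − [p].
The resulting 9×12 matrix has rank 8, and its Smith normal form has invariant factors (1,1,1,1,1,1,1,1).

Reading off H_k = ker ∂_k / im ∂_{k+1}:

  H_0: rank C_0 − rank ∂_1 = 9 − 8 = 1, and the invariant factors of ∂_1 are all 1, so H_0 ≅ Z.
  H_1: rank ker ∂_1 − rank ∂_2 = (12 − 8) − 0 = 4, and there is no ∂_2, so H_1 ≅ Z^4.

As a check, the Euler characteristic is 9 − 12 = -3, which agrees with 1 − 4 = -3.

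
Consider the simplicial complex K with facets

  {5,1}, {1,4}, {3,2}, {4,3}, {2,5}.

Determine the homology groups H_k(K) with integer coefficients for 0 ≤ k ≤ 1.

Order the vertices as 1 < 2 < 3 < 4 < 5. Listing each simplex with vertices in this order, K has dimension 1 with simplices:

  0-simplices (5): [1], [2], [3], [4], [5]
  1-simplices (5): [1,4], [1,5], [2,3], [2,5], [3,4]

so the chain groups are C_0 ≅ Z^5, C_1 ≅ Z^5.

Boundary ∂_1: C_1 → C_0 sends each edge [p,q] (with p < q) to q − p. For instance
  ∂[2,5] = [5] − [2].
The 5×5 boundary matrix has rank 4 and Smith normal form diag(1,1,1,1).

From H_k ≅ ker(∂_k) / im(∂_{k+1}) we obtain:

  H_0: rank C_0 − rank ∂_1 = 5 − 4 = 1, and the invariant factors of ∂_1 are all 1, so H_0 ≅ Z.
  H_1: rank ker ∂_1 − rank ∂_2 = (5 − 4) − 0 = 1, and there is no ∂_2, so H_1 ≅ Z.

As a check, the Euler characteristic is 5 − 5 = 0, which agrees with 1 − 1 = 0.

H_0 = Z,  H_1 = Z.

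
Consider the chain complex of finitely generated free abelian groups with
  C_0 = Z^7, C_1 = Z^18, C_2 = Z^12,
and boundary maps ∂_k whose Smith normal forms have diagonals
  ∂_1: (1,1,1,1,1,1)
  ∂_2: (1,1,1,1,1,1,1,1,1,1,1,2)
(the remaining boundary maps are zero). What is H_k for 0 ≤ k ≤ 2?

H_0: b_0 = 7 − 0 − 6 = 1; torsion from ∂_1 factors > 1: none. So H_0 ≅ Z.
H_1: b_1 = 18 − 6 − 12 = 0; torsion from ∂_2 factors > 1: [2]. So H_1 ≅ Z/2.
H_2: b_2 = 12 − 12 − 0 = 0; torsion from ∂_3 factors > 1: none. So H_2 ≅ 0.

H_0 ≅ Z,  H_1 ≅ Z/2,  H_2 = 0.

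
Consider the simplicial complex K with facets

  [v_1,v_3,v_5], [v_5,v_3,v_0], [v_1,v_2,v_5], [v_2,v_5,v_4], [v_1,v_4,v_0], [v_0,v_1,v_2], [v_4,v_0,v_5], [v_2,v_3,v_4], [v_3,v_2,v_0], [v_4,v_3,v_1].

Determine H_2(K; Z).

H_2 = 0.

We work with the vertex ordering v_0 < v_1 < v_2 < v_3 < v_4 < v_5. The simplices of K, each written with vertices in increasing order, are:

  0-simplices (6): [v_0], [v_1], [v_2], [v_3], [v_4], [v_5]
  1-simplices (15): (15 of them)
  2-simplices (10): [v_0,v_1,v_2], [v_0,v_1,v_4], [v_0,v_2,v_3], [v_0,v_3,v_5], [v_0,v_4,v_5], [v_1,v_2,v_5], [v_1,v_3,v_4], [v_1,v_3,v_5], [v_2,v_3,v_4], [v_2,v_4,v_5]

Hence C_0 ≅ Z^6, C_1 ≅ Z^15, C_2 ≅ Z^10.

Boundary ∂_1: C_1 → C_0 maps an edge to its endpoints' difference, ∂[p,q] = q − p.
As a 6×15 matrix over Z this has rank 5, with invariant factors (1,1,1,1,1).

Boundary ∂_2: C_2 → C_1 maps a triangle to the signed sum of its edges. For instance
  ∂[v_1,v_3,v_4] = [v_3,v_4] − [v_1,v_4] + [v_1,v_3],
  ∂[v_0,v_1,v_4] = [v_1,v_4] − [v_0,v_4] + [v_0,v_1].
The 15×10 boundary matrix has rank 10 and Smith normal form diag(1,1,1,1,1,1,1,1,1,2).

From H_k ≅ ker(∂_k) / im(∂_{k+1}) we obtain:

  H_2: rank ker ∂_2 − rank ∂_3 = (10 − 10) − 0 = 0, and there is no ∂_3, so H_2 = 0.

(K is a triangulation of the real projective plane RP^2.)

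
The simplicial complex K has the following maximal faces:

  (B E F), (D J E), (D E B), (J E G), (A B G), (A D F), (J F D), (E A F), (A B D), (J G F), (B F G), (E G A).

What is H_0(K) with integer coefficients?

H_0 ≅ Z.

Fix the vertex order A < B < D < E < F < G < J and write every simplex with vertices in increasing order. Then dim K = 2 and the simplices of K are:

  0-simplices (7): A, B, D, E, F, G, J
  1-simplices (18): AB, AD, AE, AF, AG, BD, BE, BF, BG, DE, DF, DJ, EF, EG, EJ, FG, FJ, GJ
  2-simplices (12): ABD, ABG, ADF, AEF, AEG, BDE, BEF, BFG, DEJ, DFJ, EGJ, FGJ

so the chain groups are C_0 ≅ Z^7, C_1 ≅ Z^18, C_2 ≅ Z^12.

Boundary ∂_1: C_1 → C_0 maps an edge to its endpoints' difference, ∂[p,q] = q − p. For instance
  ∂EF = F − E.
This gives a 7×18 integer matrix of rank 6; reducing to Smith normal form yields diagonal entries (1,1,1,1,1,1).

The boundary map ∂_2: C_2 → C_1 acts by ∂[p,q,r] = [q,r] − [p,r] + [p,q]. For instance
  ∂EGJ = GJ − EJ + EG,
  ∂ABD = BD − AD + AB.
As a 18×12 matrix over Z this has rank 12, with invariant factors (1,1,1,1,1,1,1,1,1,1,1,2).

Computing H_k = (kernel of ∂_k) / (image of ∂_{k+1}):

  H_0: rank C_0 − rank ∂_1 = 7 − 6 = 1, and the invariant factors of ∂_1 are all 1, so H_0 = Z.

(K is a triangulation of the real projective plane RP^2.)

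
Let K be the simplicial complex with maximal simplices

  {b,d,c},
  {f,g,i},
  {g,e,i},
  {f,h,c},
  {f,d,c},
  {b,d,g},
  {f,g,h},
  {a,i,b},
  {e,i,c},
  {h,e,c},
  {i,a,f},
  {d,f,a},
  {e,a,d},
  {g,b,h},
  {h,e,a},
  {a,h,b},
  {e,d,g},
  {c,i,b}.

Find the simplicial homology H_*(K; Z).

H_0 ≅ Z,  H_1 ≅ Z^2,  H_2 ≅ Z.

Fix the vertex order a < b < c < d < e < f < g < h < i and write every simplex with vertices in increasing order. Then dim K = 2 and the simplices of K are:

  0-simplices (9): a, b, c, d, e, f, g, h, i
  1-simplices (27): ab, ad, ae, af, ah, ai, bc, bd, bg, bh, bi, cd, ce, cf, ch, ci, de, df, dg, eg, eh, ei, fg, fh, fi, gh, gi
  2-simplices (18): abh, abi, ade, adf, aeh, afi, bcd, bci, bdg, bgh, cdf, ceh, cei, cfh, deg, egi, fgh, fgi

Hence C_0 ≅ Z^9, C_1 ≅ Z^27, C_2 ≅ Z^18.

The boundary map ∂_1: C_1 → C_0 maps an edge to its endpoints' difference, ∂[p,q] = q − p.
The 9×27 boundary matrix has rank 8 and Smith normal form diag(1,1,1,1,1,1,1,1).

The boundary map ∂_2: C_2 → C_1 maps a triangle to the signed sum of its edges. For instance
  ∂deg = eg − dg + de,
  ∂adf = df − af + ad.
This gives a 27×18 integer matrix of rank 17; reducing to Smith normal form yields diagonal entries (1,1,1,1,1,1,1,1,1,1,1,1,1,1,1,1,1).

Reading off H_k = ker ∂_k / im ∂_{k+1}:

  H_0: rank C_0 − rank ∂_1 = 9 − 8 = 1, and the invariant factors of ∂_1 are all 1, so H_0 ≅ Z.
  H_1: rank ker ∂_1 − rank ∂_2 = (27 − 8) − 17 = 2, and the invariant factors of ∂_2 are all 1, so H_1 ≅ Z^2.
  H_2: rank ker ∂_2 − rank ∂_3 = (18 − 17) − 0 = 1, and there is no ∂_3, so H_2 ≅ Z.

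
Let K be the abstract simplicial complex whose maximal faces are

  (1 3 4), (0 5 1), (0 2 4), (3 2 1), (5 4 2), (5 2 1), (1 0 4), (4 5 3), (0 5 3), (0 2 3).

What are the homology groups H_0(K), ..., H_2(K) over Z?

H_0 ≅ Z,  H_1 ≅ Z/2,  H_2 = 0.

We work with the vertex ordering 0 < 1 < 2 < 3 < 4 < 5. The simplices of K, each written with vertices in increasing order, are:

  0-simplices (6): [0], [1], [2], [3], [4], [5]
  1-simplices (15): [0,1], [0,2], [0,3], [0,4], [0,5], [1,2], [1,3], [1,4], [1,5], [2,3], [2,4], [2,5], [3,4], [3,5], [4,5]
  2-simplices (10): [0,1,4], [0,1,5], [0,2,3], [0,2,4], [0,3,5], [1,2,3], [1,2,5], [1,3,4], [2,4,5], [3,4,5]

so the chain groups are C_0 ≅ Z^6, C_1 ≅ Z^15, C_2 ≅ Z^10.

∂_1: C_1 → C_0 sends each edge [p,q] (with p < q) to q − p.
This gives a 6×15 integer matrix of rank 5; reducing to Smith normal form yields diagonal entries (1,1,1,1,1).

The boundary map ∂_2: C_2 → C_1 acts by ∂[p,q,r] = [q,r] − [p,r] + [p,q]. For instance
  ∂[0,3,5] = [3,5] − [0,5] + [0,3],
  ∂[2,4,5] = [4,5] − [2,5] + [2,4].
As a 15×10 matrix over Z this has rank 10, with invariant factors (1,1,1,1,1,1,1,1,1,2).

From H_k ≅ ker(∂_k) / im(∂_{k+1}) we obtain:

  H_0: rank C_0 − rank ∂_1 = 6 − 5 = 1, and the invariant factors of ∂_1 are all 1, so H_0 ≅ Z.
  H_1: rank ker ∂_1 − rank ∂_2 = (15 − 5) − 10 = 0, and ∂_2 has invariant factor 2 > 1, so H_1 ≅ Z/2.
  H_2: rank ker ∂_2 − rank ∂_3 = (10 − 10) − 0 = 0, and there is no ∂_3, so H_2 ≅ 0.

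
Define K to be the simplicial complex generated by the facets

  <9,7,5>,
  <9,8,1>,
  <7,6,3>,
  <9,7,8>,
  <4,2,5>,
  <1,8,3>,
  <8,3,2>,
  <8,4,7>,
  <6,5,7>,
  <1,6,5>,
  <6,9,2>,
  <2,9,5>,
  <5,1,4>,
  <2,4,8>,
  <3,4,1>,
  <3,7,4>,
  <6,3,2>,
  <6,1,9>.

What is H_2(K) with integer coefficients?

H_2 = 0.

We work with the vertex ordering 1 < 2 < 3 < 4 < 5 < 6 < 7 < 8 < 9. The simplices of K, each written with vertices in increasing order, are:

  0-simplices (9): [1], [2], [3], [4], [5], [6], [7], [8], [9]
  1-simplices (27): (27 of them)
  2-simplices (18): [1,3,4], [1,3,8], [1,4,5], [1,5,6], [1,6,9], [1,8,9], [2,3,6], [2,3,8], [2,4,5], [2,4,8], [2,5,9], [2,6,9], [3,4,7], [3,6,7], [4,7,8], [5,6,7], [5,7,9], [7,8,9]

Hence C_0 ≅ Z^9, C_1 ≅ Z^27, C_2 ≅ Z^18.

The boundary map ∂_1: C_1 → C_0 is given by ∂[p,q] = [q] − [p]. For instance
  ∂[1,8] = [8] − [1].
The resulting 9×27 matrix has rank 8, and its Smith normal form has invariant factors (1,1,1,1,1,1,1,1).

Boundary ∂_2: C_2 → C_1 maps a triangle to the signed sum of its edges. For instance
  ∂[1,4,5] = [4,5] − [1,5] + [1,4],
  ∂[7,8,9] = [8,9] − [7,9] + [7,8].
As a 27×18 matrix over Z this has rank 18, with invariant factors (1,1,1,1,1,1,1,1,1,1,1,1,1,1,1,1,1,2).

Now H_k = ker ∂_k / im ∂_{k+1}, so:

  H_2: rank ker ∂_2 − rank ∂_3 = (18 − 18) − 0 = 0, and there is no ∂_3, so H_2 ≅ 0.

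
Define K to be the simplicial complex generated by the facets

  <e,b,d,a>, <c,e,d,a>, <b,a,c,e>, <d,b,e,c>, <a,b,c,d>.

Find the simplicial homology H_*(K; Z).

H_0 = Z,  H_1 = 0,  H_2 = 0,  H_3 = Z.

Fix the vertex order a < b < c < d < e and write every simplex with vertices in increasing order. Then dim K = 3 and the simplices of K are:

  0-simplices (5): a, b, c, d, e
  1-simplices (10): ab, ac, ad, ae, bc, bd, be, cd, ce, de
  2-simplices (10): abc, abd, abe, acd, ace, ade, bcd, bce, bde, cde
  3-simplices (5): abcd, abce, abde, acde, bcde

Hence C_0 ≅ Z^5, C_1 ≅ Z^10, C_2 ≅ Z^10, C_3 ≅ Z^5.

∂_1: C_1 → C_0 maps an edge to its endpoints' difference, ∂[p,q] = q − p. For instance
  ∂de = e − d.
This gives a 5×10 integer matrix of rank 4; reducing to Smith normal form yields diagonal entries (1,1,1,1).

∂_2: C_2 → C_1 acts by ∂[p,q,r] = [q,r] − [p,r] + [p,q]. For instance
  ∂bcd = cd − bd + bc,
  ∂acd = cd − ad + ac.
The 10×10 boundary matrix has rank 6 and Smith normal form diag(1,1,1,1,1,1).

The boundary map ∂_3: C_3 → C_2 sends each 3-simplex σ to the alternating sum Σ_i (−1)^i (σ with its i-th vertex removed). For instance
  ∂abce = bce − ace + abe − abc,
  ∂abde = bde − ade + abe − abd.
As a 10×5 matrix over Z this has rank 4, with invariant factors (1,1,1,1).

From H_k ≅ ker(∂_k) / im(∂_{k+1}) we obtain:

  H_0: rank C_0 − rank ∂_1 = 5 − 4 = 1, and the invariant factors of ∂_1 are all 1, so H_0 ≅ Z.
  H_1: rank ker ∂_1 − rank ∂_2 = (10 − 4) − 6 = 0, and the invariant factors of ∂_2 are all 1, so H_1 ≅ 0.
  H_2: rank ker ∂_2 − rank ∂_3 = (10 − 6) − 4 = 0, and the invariant factors of ∂_3 are all 1, so H_2 ≅ 0.
  H_3: rank ker ∂_3 − rank ∂_4 = (5 − 4) − 0 = 1, and there is no ∂_4, so H_3 ≅ Z.

As a check, the Euler characteristic is 5 − 10 + 10 − 5 = 0, which agrees with 1 − 0 + 0 − 1 = 0.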